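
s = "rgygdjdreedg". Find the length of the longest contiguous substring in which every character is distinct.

4

add r: [r] len 1
add g: [r, g] len 2
add y: [r, g, y] len 3
add g (repeat g, move left end past it): [y, g] len 2
add d: [y, g, d] len 3
add j: [y, g, d, j] len 4
add d (repeat d, move left end past it): [j, d] len 2
add r: [j, d, r] len 3
add e: [j, d, r, e] len 4
add e (repeat e, move left end past it): [e] len 1
add d: [e, d] len 2
add g: [e, d, g] len 3
Longest all-distinct length: 4.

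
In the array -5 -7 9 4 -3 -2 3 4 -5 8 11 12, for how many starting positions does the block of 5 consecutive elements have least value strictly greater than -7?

[-5, -7, 9, 4, -3] → min -7
[-7, 9, 4, -3, -2] → min -7
[9, 4, -3, -2, 3] → min -3  > -7 ✓
[4, -3, -2, 3, 4] → min -3  > -7 ✓
[-3, -2, 3, 4, -5] → min -5  > -7 ✓
[-2, 3, 4, -5, 8] → min -5  > -7 ✓
[3, 4, -5, 8, 11] → min -5  > -7 ✓
[4, -5, 8, 11, 12] → min -5  > -7 ✓
6 windows satisfy the condition.

6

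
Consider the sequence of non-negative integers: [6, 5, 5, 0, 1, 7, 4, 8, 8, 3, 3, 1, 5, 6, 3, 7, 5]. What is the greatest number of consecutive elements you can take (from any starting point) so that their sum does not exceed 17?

[6] sum 6 len 1
[6, 5] sum 11 len 2
[6, 5, 5] sum 16 len 3
[6, 5, 5, 0] sum 16 len 4
[6, 5, 5, 0, 1] sum 17 len 5
[5, 0, 1, 7] sum 13 len 4
[5, 0, 1, 7, 4] sum 17 len 5
[4, 8] sum 12 len 2
[8, 8] sum 16 len 2
[8, 3] sum 11 len 2
[8, 3, 3] sum 14 len 3
[8, 3, 3, 1] sum 15 len 4
[3, 3, 1, 5] sum 12 len 4
[3, 1, 5, 6] sum 15 len 4
[1, 5, 6, 3] sum 15 len 4
[6, 3, 7] sum 16 len 3
[3, 7, 5] sum 15 len 3
Longest length seen: 5.

5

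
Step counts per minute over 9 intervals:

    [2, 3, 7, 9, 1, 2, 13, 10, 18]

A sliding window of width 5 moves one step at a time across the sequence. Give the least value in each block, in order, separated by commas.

2 3 7 9 1 → min 1
3 7 9 1 2 → min 1
7 9 1 2 13 → min 1
9 1 2 13 10 → min 1
1 2 13 10 18 → min 1

1, 1, 1, 1, 1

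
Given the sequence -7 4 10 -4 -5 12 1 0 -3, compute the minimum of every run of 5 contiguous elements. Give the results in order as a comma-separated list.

-7, -5, -5, -5, -5

-7 4 10 -4 -5 → min -7
4 10 -4 -5 12 → min -5
10 -4 -5 12 1 → min -5
-4 -5 12 1 0 → min -5
-5 12 1 0 -3 → min -5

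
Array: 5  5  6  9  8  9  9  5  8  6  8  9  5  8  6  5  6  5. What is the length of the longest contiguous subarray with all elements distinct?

4

add 5: [5] len 1
add 5 (repeat 5, move left end past it): [5] len 1
add 6: [5, 6] len 2
add 9: [5, 6, 9] len 3
add 8: [5, 6, 9, 8] len 4
add 9 (repeat 9, move left end past it): [8, 9] len 2
add 9 (repeat 9, move left end past it): [9] len 1
add 5: [9, 5] len 2
add 8: [9, 5, 8] len 3
add 6: [9, 5, 8, 6] len 4
add 8 (repeat 8, move left end past it): [6, 8] len 2
add 9: [6, 8, 9] len 3
add 5: [6, 8, 9, 5] len 4
add 8 (repeat 8, move left end past it): [9, 5, 8] len 3
add 6: [9, 5, 8, 6] len 4
add 5 (repeat 5, move left end past it): [8, 6, 5] len 3
add 6 (repeat 6, move left end past it): [5, 6] len 2
add 5 (repeat 5, move left end past it): [6, 5] len 2
Longest all-distinct length: 4.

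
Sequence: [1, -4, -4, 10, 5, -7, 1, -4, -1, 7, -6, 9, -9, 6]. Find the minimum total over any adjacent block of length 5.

-6

1 -4 -4 10 5 → sum 8
-4 -4 10 5 -7 → sum 0
-4 10 5 -7 1 → sum 5
10 5 -7 1 -4 → sum 5
5 -7 1 -4 -1 → sum -6
-7 1 -4 -1 7 → sum -4
1 -4 -1 7 -6 → sum -3
-4 -1 7 -6 9 → sum 5
-1 7 -6 9 -9 → sum 0
7 -6 9 -9 6 → sum 7
Minimum of these is -6.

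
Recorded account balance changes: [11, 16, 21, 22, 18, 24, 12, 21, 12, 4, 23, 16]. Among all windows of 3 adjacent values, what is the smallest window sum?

37

Window sums for each of the 10 positions:
(11, 16, 21) → sum 48
(16, 21, 22) → sum 59
(21, 22, 18) → sum 61
(22, 18, 24) → sum 64
(18, 24, 12) → sum 54
(24, 12, 21) → sum 57
(12, 21, 12) → sum 45
(21, 12, 4) → sum 37
(12, 4, 23) → sum 39
(4, 23, 16) → sum 43
Smallest of these is 37.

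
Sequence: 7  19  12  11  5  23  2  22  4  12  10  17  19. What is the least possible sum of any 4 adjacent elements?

40

Window sums for each of the 10 positions:
7 19 12 11 → sum 49
19 12 11 5 → sum 47
12 11 5 23 → sum 51
11 5 23 2 → sum 41
5 23 2 22 → sum 52
23 2 22 4 → sum 51
2 22 4 12 → sum 40
22 4 12 10 → sum 48
4 12 10 17 → sum 43
12 10 17 19 → sum 58
Least of these is 40.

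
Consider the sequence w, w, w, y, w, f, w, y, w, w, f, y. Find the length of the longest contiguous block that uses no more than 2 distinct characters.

5

[w] 1 distinct, len 1
[w, w] 1 distinct, len 2
[w, w, w] 1 distinct, len 3
[w, w, w, y] 2 distinct, len 4
[w, w, w, y, w] 2 distinct, len 5
[w, f] 2 distinct, len 2
[w, f, w] 2 distinct, len 3
[w, y] 2 distinct, len 2
[w, y, w] 2 distinct, len 3
[w, y, w, w] 2 distinct, len 4
[w, w, f] 2 distinct, len 3
[f, y] 2 distinct, len 2
Longest length with ≤2 distinct: 5.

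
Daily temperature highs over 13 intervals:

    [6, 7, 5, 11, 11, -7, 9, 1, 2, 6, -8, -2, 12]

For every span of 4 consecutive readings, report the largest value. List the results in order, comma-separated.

6 7 5 11 → max 11
7 5 11 11 → max 11
5 11 11 -7 → max 11
11 11 -7 9 → max 11
11 -7 9 1 → max 11
-7 9 1 2 → max 9
9 1 2 6 → max 9
1 2 6 -8 → max 6
2 6 -8 -2 → max 6
6 -8 -2 12 → max 12

11, 11, 11, 11, 11, 9, 9, 6, 6, 12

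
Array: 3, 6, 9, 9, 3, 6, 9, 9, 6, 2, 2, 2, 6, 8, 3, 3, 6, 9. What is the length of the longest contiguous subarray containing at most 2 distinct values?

5

add 3: window [3] (1 distinct), len 1
add 6: window [3, 6] (2 distinct), len 2
add 9: window [6, 9] (2 distinct), len 2
add 9: window [6, 9, 9] (2 distinct), len 3
add 3: window [9, 9, 3] (2 distinct), len 3
add 6: window [3, 6] (2 distinct), len 2
add 9: window [6, 9] (2 distinct), len 2
add 9: window [6, 9, 9] (2 distinct), len 3
add 6: window [6, 9, 9, 6] (2 distinct), len 4
add 2: window [6, 2] (2 distinct), len 2
add 2: window [6, 2, 2] (2 distinct), len 3
add 2: window [6, 2, 2, 2] (2 distinct), len 4
add 6: window [6, 2, 2, 2, 6] (2 distinct), len 5
add 8: window [6, 8] (2 distinct), len 2
add 3: window [8, 3] (2 distinct), len 2
add 3: window [8, 3, 3] (2 distinct), len 3
add 6: window [3, 3, 6] (2 distinct), len 3
add 9: window [6, 9] (2 distinct), len 2
Longest length with ≤2 distinct: 5.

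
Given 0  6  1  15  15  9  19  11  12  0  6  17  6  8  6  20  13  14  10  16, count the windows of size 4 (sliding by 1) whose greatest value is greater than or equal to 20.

4

[0, 6, 1, 15] → max 15
[6, 1, 15, 15] → max 15
[1, 15, 15, 9] → max 15
[15, 15, 9, 19] → max 19
[15, 9, 19, 11] → max 19
[9, 19, 11, 12] → max 19
[19, 11, 12, 0] → max 19
[11, 12, 0, 6] → max 12
[12, 0, 6, 17] → max 17
[0, 6, 17, 6] → max 17
[6, 17, 6, 8] → max 17
[17, 6, 8, 6] → max 17
[6, 8, 6, 20] → max 20  ≥ 20 ✓
[8, 6, 20, 13] → max 20  ≥ 20 ✓
[6, 20, 13, 14] → max 20  ≥ 20 ✓
[20, 13, 14, 10] → max 20  ≥ 20 ✓
[13, 14, 10, 16] → max 16
4 windows satisfy the condition.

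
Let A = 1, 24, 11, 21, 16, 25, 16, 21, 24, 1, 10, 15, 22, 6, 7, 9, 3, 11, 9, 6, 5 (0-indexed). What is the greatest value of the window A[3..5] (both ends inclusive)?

25

Elements at indices 3..5: 21, 16, 25
max(21, 16, 25) = 25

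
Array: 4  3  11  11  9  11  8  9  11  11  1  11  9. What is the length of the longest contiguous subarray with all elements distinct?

3

add 4: [4] len 1
add 3: [4, 3] len 2
add 11: [4, 3, 11] len 3
add 11 (repeat 11, move left end past it): [11] len 1
add 9: [11, 9] len 2
add 11 (repeat 11, move left end past it): [9, 11] len 2
add 8: [9, 11, 8] len 3
add 9 (repeat 9, move left end past it): [11, 8, 9] len 3
add 11 (repeat 11, move left end past it): [8, 9, 11] len 3
add 11 (repeat 11, move left end past it): [11] len 1
add 1: [11, 1] len 2
add 11 (repeat 11, move left end past it): [1, 11] len 2
add 9: [1, 11, 9] len 3
Longest all-distinct length: 3.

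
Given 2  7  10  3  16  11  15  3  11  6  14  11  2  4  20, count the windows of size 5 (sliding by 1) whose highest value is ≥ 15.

8

(2, 7, 10, 3, 16) → max 16  ≥ 15 ✓
(7, 10, 3, 16, 11) → max 16  ≥ 15 ✓
(10, 3, 16, 11, 15) → max 16  ≥ 15 ✓
(3, 16, 11, 15, 3) → max 16  ≥ 15 ✓
(16, 11, 15, 3, 11) → max 16  ≥ 15 ✓
(11, 15, 3, 11, 6) → max 15  ≥ 15 ✓
(15, 3, 11, 6, 14) → max 15  ≥ 15 ✓
(3, 11, 6, 14, 11) → max 14
(11, 6, 14, 11, 2) → max 14
(6, 14, 11, 2, 4) → max 14
(14, 11, 2, 4, 20) → max 20  ≥ 15 ✓
8 windows satisfy the condition.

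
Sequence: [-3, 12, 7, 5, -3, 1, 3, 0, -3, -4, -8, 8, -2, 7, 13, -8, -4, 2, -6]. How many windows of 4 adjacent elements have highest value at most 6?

6

[-3, 12, 7, 5] → max 12
[12, 7, 5, -3] → max 12
[7, 5, -3, 1] → max 7
[5, -3, 1, 3] → max 5  ≤ 6 ✓
[-3, 1, 3, 0] → max 3  ≤ 6 ✓
[1, 3, 0, -3] → max 3  ≤ 6 ✓
[3, 0, -3, -4] → max 3  ≤ 6 ✓
[0, -3, -4, -8] → max 0  ≤ 6 ✓
[-3, -4, -8, 8] → max 8
[-4, -8, 8, -2] → max 8
[-8, 8, -2, 7] → max 8
[8, -2, 7, 13] → max 13
[-2, 7, 13, -8] → max 13
[7, 13, -8, -4] → max 13
[13, -8, -4, 2] → max 13
[-8, -4, 2, -6] → max 2  ≤ 6 ✓
6 windows satisfy the condition.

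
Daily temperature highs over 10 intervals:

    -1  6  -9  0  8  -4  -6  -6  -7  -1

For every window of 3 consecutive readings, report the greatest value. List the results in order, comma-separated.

-1 6 -9 → max 6
6 -9 0 → max 6
-9 0 8 → max 8
0 8 -4 → max 8
8 -4 -6 → max 8
-4 -6 -6 → max -4
-6 -6 -7 → max -6
-6 -7 -1 → max -1

6, 6, 8, 8, 8, -4, -6, -1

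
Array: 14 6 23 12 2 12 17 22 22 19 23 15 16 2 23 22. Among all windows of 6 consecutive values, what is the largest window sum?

118

(14, 6, 23, 12, 2, 12) → sum 69
(6, 23, 12, 2, 12, 17) → sum 72
(23, 12, 2, 12, 17, 22) → sum 88
(12, 2, 12, 17, 22, 22) → sum 87
(2, 12, 17, 22, 22, 19) → sum 94
(12, 17, 22, 22, 19, 23) → sum 115
(17, 22, 22, 19, 23, 15) → sum 118
(22, 22, 19, 23, 15, 16) → sum 117
(22, 19, 23, 15, 16, 2) → sum 97
(19, 23, 15, 16, 2, 23) → sum 98
(23, 15, 16, 2, 23, 22) → sum 101
Largest of these is 118.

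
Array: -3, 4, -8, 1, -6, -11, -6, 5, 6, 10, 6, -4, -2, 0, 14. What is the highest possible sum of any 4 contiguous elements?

27

(-3, 4, -8, 1) → sum -6
(4, -8, 1, -6) → sum -9
(-8, 1, -6, -11) → sum -24
(1, -6, -11, -6) → sum -22
(-6, -11, -6, 5) → sum -18
(-11, -6, 5, 6) → sum -6
(-6, 5, 6, 10) → sum 15
(5, 6, 10, 6) → sum 27
(6, 10, 6, -4) → sum 18
(10, 6, -4, -2) → sum 10
(6, -4, -2, 0) → sum 0
(-4, -2, 0, 14) → sum 8
Highest of these is 27.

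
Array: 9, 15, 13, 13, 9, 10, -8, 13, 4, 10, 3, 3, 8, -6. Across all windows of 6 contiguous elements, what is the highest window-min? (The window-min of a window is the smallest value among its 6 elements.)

9

Each size-6 window and its min:
[9, 15, 13, 13, 9, 10] → min 9
[15, 13, 13, 9, 10, -8] → min -8
[13, 13, 9, 10, -8, 13] → min -8
[13, 9, 10, -8, 13, 4] → min -8
[9, 10, -8, 13, 4, 10] → min -8
[10, -8, 13, 4, 10, 3] → min -8
[-8, 13, 4, 10, 3, 3] → min -8
[13, 4, 10, 3, 3, 8] → min 3
[4, 10, 3, 3, 8, -6] → min -6
Highest of these is 9.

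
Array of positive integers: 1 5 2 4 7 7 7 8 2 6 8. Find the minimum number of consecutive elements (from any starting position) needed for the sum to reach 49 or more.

8

add 1: running sum 1 < 49
add 5: running sum 6 < 49
add 2: running sum 8 < 49
add 4: running sum 12 < 49
add 7: running sum 19 < 49
add 7: running sum 26 < 49
add 7: running sum 33 < 49
add 8: running sum 41 < 49
add 2: running sum 43 < 49
add 6: shortest ending here [1, 5, 2, 4, 7, 7, 7, 8, 2, 6] sum 49, len 10
add 8: shortest ending here [4, 7, 7, 7, 8, 2, 6, 8] sum 49, len 8
Shortest qualifying length: 8.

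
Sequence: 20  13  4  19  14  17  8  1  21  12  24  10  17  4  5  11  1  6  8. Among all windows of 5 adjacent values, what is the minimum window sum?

27

(20, 13, 4, 19, 14) → sum 70
(13, 4, 19, 14, 17) → sum 67
(4, 19, 14, 17, 8) → sum 62
(19, 14, 17, 8, 1) → sum 59
(14, 17, 8, 1, 21) → sum 61
(17, 8, 1, 21, 12) → sum 59
(8, 1, 21, 12, 24) → sum 66
(1, 21, 12, 24, 10) → sum 68
(21, 12, 24, 10, 17) → sum 84
(12, 24, 10, 17, 4) → sum 67
(24, 10, 17, 4, 5) → sum 60
(10, 17, 4, 5, 11) → sum 47
(17, 4, 5, 11, 1) → sum 38
(4, 5, 11, 1, 6) → sum 27
(5, 11, 1, 6, 8) → sum 31
Minimum of these is 27.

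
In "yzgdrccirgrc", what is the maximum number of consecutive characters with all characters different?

add y: [y] len 1
add z: [y, z] len 2
add g: [y, z, g] len 3
add d: [y, z, g, d] len 4
add r: [y, z, g, d, r] len 5
add c: [y, z, g, d, r, c] len 6
add c (repeat c, move left end past it): [c] len 1
add i: [c, i] len 2
add r: [c, i, r] len 3
add g: [c, i, r, g] len 4
add r (repeat r, move left end past it): [g, r] len 2
add c: [g, r, c] len 3
Longest all-distinct length: 6.

6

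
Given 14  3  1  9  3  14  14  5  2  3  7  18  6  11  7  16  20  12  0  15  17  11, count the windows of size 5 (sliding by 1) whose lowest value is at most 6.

17

[14, 3, 1, 9, 3] → min 1  ≤ 6 ✓
[3, 1, 9, 3, 14] → min 1  ≤ 6 ✓
[1, 9, 3, 14, 14] → min 1  ≤ 6 ✓
[9, 3, 14, 14, 5] → min 3  ≤ 6 ✓
[3, 14, 14, 5, 2] → min 2  ≤ 6 ✓
[14, 14, 5, 2, 3] → min 2  ≤ 6 ✓
[14, 5, 2, 3, 7] → min 2  ≤ 6 ✓
[5, 2, 3, 7, 18] → min 2  ≤ 6 ✓
[2, 3, 7, 18, 6] → min 2  ≤ 6 ✓
[3, 7, 18, 6, 11] → min 3  ≤ 6 ✓
[7, 18, 6, 11, 7] → min 6  ≤ 6 ✓
[18, 6, 11, 7, 16] → min 6  ≤ 6 ✓
[6, 11, 7, 16, 20] → min 6  ≤ 6 ✓
[11, 7, 16, 20, 12] → min 7
[7, 16, 20, 12, 0] → min 0  ≤ 6 ✓
[16, 20, 12, 0, 15] → min 0  ≤ 6 ✓
[20, 12, 0, 15, 17] → min 0  ≤ 6 ✓
[12, 0, 15, 17, 11] → min 0  ≤ 6 ✓
17 windows satisfy the condition.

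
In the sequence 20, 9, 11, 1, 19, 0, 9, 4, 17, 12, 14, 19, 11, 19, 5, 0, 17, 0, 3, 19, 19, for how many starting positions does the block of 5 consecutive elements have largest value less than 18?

[20, 9, 11, 1, 19] → max 20
[9, 11, 1, 19, 0] → max 19
[11, 1, 19, 0, 9] → max 19
[1, 19, 0, 9, 4] → max 19
[19, 0, 9, 4, 17] → max 19
[0, 9, 4, 17, 12] → max 17  < 18 ✓
[9, 4, 17, 12, 14] → max 17  < 18 ✓
[4, 17, 12, 14, 19] → max 19
[17, 12, 14, 19, 11] → max 19
[12, 14, 19, 11, 19] → max 19
[14, 19, 11, 19, 5] → max 19
[19, 11, 19, 5, 0] → max 19
[11, 19, 5, 0, 17] → max 19
[19, 5, 0, 17, 0] → max 19
[5, 0, 17, 0, 3] → max 17  < 18 ✓
[0, 17, 0, 3, 19] → max 19
[17, 0, 3, 19, 19] → max 19
3 windows satisfy the condition.

3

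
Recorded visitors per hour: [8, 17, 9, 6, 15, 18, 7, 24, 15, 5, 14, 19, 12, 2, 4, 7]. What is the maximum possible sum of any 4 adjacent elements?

64

[8, 17, 9, 6] → sum 40
[17, 9, 6, 15] → sum 47
[9, 6, 15, 18] → sum 48
[6, 15, 18, 7] → sum 46
[15, 18, 7, 24] → sum 64
[18, 7, 24, 15] → sum 64
[7, 24, 15, 5] → sum 51
[24, 15, 5, 14] → sum 58
[15, 5, 14, 19] → sum 53
[5, 14, 19, 12] → sum 50
[14, 19, 12, 2] → sum 47
[19, 12, 2, 4] → sum 37
[12, 2, 4, 7] → sum 25
Maximum of these is 64.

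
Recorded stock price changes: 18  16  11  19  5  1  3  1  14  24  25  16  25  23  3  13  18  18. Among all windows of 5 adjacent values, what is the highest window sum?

Window sums for each of the 14 positions:
(18, 16, 11, 19, 5) → sum 69
(16, 11, 19, 5, 1) → sum 52
(11, 19, 5, 1, 3) → sum 39
(19, 5, 1, 3, 1) → sum 29
(5, 1, 3, 1, 14) → sum 24
(1, 3, 1, 14, 24) → sum 43
(3, 1, 14, 24, 25) → sum 67
(1, 14, 24, 25, 16) → sum 80
(14, 24, 25, 16, 25) → sum 104
(24, 25, 16, 25, 23) → sum 113
(25, 16, 25, 23, 3) → sum 92
(16, 25, 23, 3, 13) → sum 80
(25, 23, 3, 13, 18) → sum 82
(23, 3, 13, 18, 18) → sum 75
Highest of these is 113.

113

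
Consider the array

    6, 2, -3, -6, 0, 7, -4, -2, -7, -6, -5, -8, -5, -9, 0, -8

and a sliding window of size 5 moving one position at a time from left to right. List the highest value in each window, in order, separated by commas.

6, 7, 7, 7, 7, 7, -2, -2, -5, -5, 0, 0

[6, 2, -3, -6, 0] → max 6
[2, -3, -6, 0, 7] → max 7
[-3, -6, 0, 7, -4] → max 7
[-6, 0, 7, -4, -2] → max 7
[0, 7, -4, -2, -7] → max 7
[7, -4, -2, -7, -6] → max 7
[-4, -2, -7, -6, -5] → max -2
[-2, -7, -6, -5, -8] → max -2
[-7, -6, -5, -8, -5] → max -5
[-6, -5, -8, -5, -9] → max -5
[-5, -8, -5, -9, 0] → max 0
[-8, -5, -9, 0, -8] → max 0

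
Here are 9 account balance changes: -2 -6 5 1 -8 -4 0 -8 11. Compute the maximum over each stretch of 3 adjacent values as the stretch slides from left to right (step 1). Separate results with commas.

[-2, -6, 5] → max 5
[-6, 5, 1] → max 5
[5, 1, -8] → max 5
[1, -8, -4] → max 1
[-8, -4, 0] → max 0
[-4, 0, -8] → max 0
[0, -8, 11] → max 11

5, 5, 5, 1, 0, 0, 11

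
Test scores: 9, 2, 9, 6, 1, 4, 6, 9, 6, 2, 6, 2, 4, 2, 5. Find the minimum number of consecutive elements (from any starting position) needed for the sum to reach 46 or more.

8

add 9: running sum 9 < 46
add 2: running sum 11 < 46
add 9: running sum 20 < 46
add 6: running sum 26 < 46
add 1: running sum 27 < 46
add 4: running sum 31 < 46
add 6: running sum 37 < 46
add 9: shortest ending here [9, 2, 9, 6, 1, 4, 6, 9] sum 46, len 8
add 6: shortest ending here [9, 2, 9, 6, 1, 4, 6, 9, 6] sum 52, len 9
add 2: shortest ending here [9, 2, 9, 6, 1, 4, 6, 9, 6, 2] sum 54, len 10
add 6: shortest ending here [9, 6, 1, 4, 6, 9, 6, 2, 6] sum 49, len 9
add 2: shortest ending here [9, 6, 1, 4, 6, 9, 6, 2, 6, 2] sum 51, len 10
add 4: shortest ending here [6, 1, 4, 6, 9, 6, 2, 6, 2, 4] sum 46, len 10
add 2: shortest ending here [6, 1, 4, 6, 9, 6, 2, 6, 2, 4, 2] sum 48, len 11
add 5: shortest ending here [4, 6, 9, 6, 2, 6, 2, 4, 2, 5] sum 46, len 10
Shortest qualifying length: 8.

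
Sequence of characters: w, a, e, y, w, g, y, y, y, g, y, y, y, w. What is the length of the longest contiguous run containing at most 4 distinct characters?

12

[w] 1 distinct, len 1
[w, a] 2 distinct, len 2
[w, a, e] 3 distinct, len 3
[w, a, e, y] 4 distinct, len 4
[w, a, e, y, w] 4 distinct, len 5
[e, y, w, g] 4 distinct, len 4
[e, y, w, g, y] 4 distinct, len 5
[e, y, w, g, y, y] 4 distinct, len 6
[e, y, w, g, y, y, y] 4 distinct, len 7
[e, y, w, g, y, y, y, g] 4 distinct, len 8
[e, y, w, g, y, y, y, g, y] 4 distinct, len 9
[e, y, w, g, y, y, y, g, y, y] 4 distinct, len 10
[e, y, w, g, y, y, y, g, y, y, y] 4 distinct, len 11
[e, y, w, g, y, y, y, g, y, y, y, w] 4 distinct, len 12
Longest length with ≤4 distinct: 12.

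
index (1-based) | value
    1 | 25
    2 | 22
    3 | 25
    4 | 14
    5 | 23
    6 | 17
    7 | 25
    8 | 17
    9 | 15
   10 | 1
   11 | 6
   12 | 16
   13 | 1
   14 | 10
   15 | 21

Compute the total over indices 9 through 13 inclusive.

Elements at indices 9..13: 15, 1, 6, 16, 1
sum(15, 1, 6, 16, 1) = 39

39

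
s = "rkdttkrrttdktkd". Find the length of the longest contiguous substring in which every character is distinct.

add r: [r] len 1
add k: [r, k] len 2
add d: [r, k, d] len 3
add t: [r, k, d, t] len 4
add t (repeat t, move left end past it): [t] len 1
add k: [t, k] len 2
add r: [t, k, r] len 3
add r (repeat r, move left end past it): [r] len 1
add t: [r, t] len 2
add t (repeat t, move left end past it): [t] len 1
add d: [t, d] len 2
add k: [t, d, k] len 3
add t (repeat t, move left end past it): [d, k, t] len 3
add k (repeat k, move left end past it): [t, k] len 2
add d: [t, k, d] len 3
Longest all-distinct length: 4.

4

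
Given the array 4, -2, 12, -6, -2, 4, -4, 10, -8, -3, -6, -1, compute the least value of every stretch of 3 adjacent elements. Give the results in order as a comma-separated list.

Sliding a size-3 window across the 12 values:
4 -2 12 → min -2
-2 12 -6 → min -6
12 -6 -2 → min -6
-6 -2 4 → min -6
-2 4 -4 → min -4
4 -4 10 → min -4
-4 10 -8 → min -8
10 -8 -3 → min -8
-8 -3 -6 → min -8
-3 -6 -1 → min -6

-2, -6, -6, -6, -4, -4, -8, -8, -8, -6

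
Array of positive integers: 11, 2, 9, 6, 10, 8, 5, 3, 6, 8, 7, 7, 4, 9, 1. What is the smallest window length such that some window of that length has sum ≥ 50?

7

add 11: running sum 11 < 50
add 2: running sum 13 < 50
add 9: running sum 22 < 50
add 6: running sum 28 < 50
add 10: running sum 38 < 50
add 8: running sum 46 < 50
add 5: shortest ending here [11, 2, 9, 6, 10, 8, 5] sum 51, len 7
add 3: shortest ending here [11, 2, 9, 6, 10, 8, 5, 3] sum 54, len 8
add 6: shortest ending here [11, 2, 9, 6, 10, 8, 5, 3, 6] sum 60, len 9
add 8: shortest ending here [9, 6, 10, 8, 5, 3, 6, 8] sum 55, len 8
add 7: shortest ending here [6, 10, 8, 5, 3, 6, 8, 7] sum 53, len 8
add 7: shortest ending here [10, 8, 5, 3, 6, 8, 7, 7] sum 54, len 8
add 4: shortest ending here [10, 8, 5, 3, 6, 8, 7, 7, 4] sum 58, len 9
add 9: shortest ending here [8, 5, 3, 6, 8, 7, 7, 4, 9] sum 57, len 9
add 1: shortest ending here [5, 3, 6, 8, 7, 7, 4, 9, 1] sum 50, len 9
Shortest qualifying length: 7.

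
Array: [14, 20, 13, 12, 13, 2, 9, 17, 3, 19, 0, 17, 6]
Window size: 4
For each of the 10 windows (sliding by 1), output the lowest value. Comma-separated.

[14, 20, 13, 12] → min 12
[20, 13, 12, 13] → min 12
[13, 12, 13, 2] → min 2
[12, 13, 2, 9] → min 2
[13, 2, 9, 17] → min 2
[2, 9, 17, 3] → min 2
[9, 17, 3, 19] → min 3
[17, 3, 19, 0] → min 0
[3, 19, 0, 17] → min 0
[19, 0, 17, 6] → min 0

12, 12, 2, 2, 2, 2, 3, 0, 0, 0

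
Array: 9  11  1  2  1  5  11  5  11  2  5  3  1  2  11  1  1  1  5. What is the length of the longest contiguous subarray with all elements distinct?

add 9: [9] len 1
add 11: [9, 11] len 2
add 1: [9, 11, 1] len 3
add 2: [9, 11, 1, 2] len 4
add 1 (repeat 1, move left end past it): [2, 1] len 2
add 5: [2, 1, 5] len 3
add 11: [2, 1, 5, 11] len 4
add 5 (repeat 5, move left end past it): [11, 5] len 2
add 11 (repeat 11, move left end past it): [5, 11] len 2
add 2: [5, 11, 2] len 3
add 5 (repeat 5, move left end past it): [11, 2, 5] len 3
add 3: [11, 2, 5, 3] len 4
add 1: [11, 2, 5, 3, 1] len 5
add 2 (repeat 2, move left end past it): [5, 3, 1, 2] len 4
add 11: [5, 3, 1, 2, 11] len 5
add 1 (repeat 1, move left end past it): [2, 11, 1] len 3
add 1 (repeat 1, move left end past it): [1] len 1
add 1 (repeat 1, move left end past it): [1] len 1
add 5: [1, 5] len 2
Longest all-distinct length: 5.

5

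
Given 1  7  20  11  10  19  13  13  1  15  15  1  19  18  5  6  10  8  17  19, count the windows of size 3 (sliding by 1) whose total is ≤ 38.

12

1 7 20 → sum 28  ≤ 38 ✓
7 20 11 → sum 38  ≤ 38 ✓
20 11 10 → sum 41
11 10 19 → sum 40
10 19 13 → sum 42
19 13 13 → sum 45
13 13 1 → sum 27  ≤ 38 ✓
13 1 15 → sum 29  ≤ 38 ✓
1 15 15 → sum 31  ≤ 38 ✓
15 15 1 → sum 31  ≤ 38 ✓
15 1 19 → sum 35  ≤ 38 ✓
1 19 18 → sum 38  ≤ 38 ✓
19 18 5 → sum 42
18 5 6 → sum 29  ≤ 38 ✓
5 6 10 → sum 21  ≤ 38 ✓
6 10 8 → sum 24  ≤ 38 ✓
10 8 17 → sum 35  ≤ 38 ✓
8 17 19 → sum 44
12 windows satisfy the condition.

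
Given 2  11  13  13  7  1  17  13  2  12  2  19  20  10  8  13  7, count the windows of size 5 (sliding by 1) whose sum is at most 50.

[2, 11, 13, 13, 7] → sum 46  ≤ 50 ✓
[11, 13, 13, 7, 1] → sum 45  ≤ 50 ✓
[13, 13, 7, 1, 17] → sum 51
[13, 7, 1, 17, 13] → sum 51
[7, 1, 17, 13, 2] → sum 40  ≤ 50 ✓
[1, 17, 13, 2, 12] → sum 45  ≤ 50 ✓
[17, 13, 2, 12, 2] → sum 46  ≤ 50 ✓
[13, 2, 12, 2, 19] → sum 48  ≤ 50 ✓
[2, 12, 2, 19, 20] → sum 55
[12, 2, 19, 20, 10] → sum 63
[2, 19, 20, 10, 8] → sum 59
[19, 20, 10, 8, 13] → sum 70
[20, 10, 8, 13, 7] → sum 58
6 windows satisfy the condition.

6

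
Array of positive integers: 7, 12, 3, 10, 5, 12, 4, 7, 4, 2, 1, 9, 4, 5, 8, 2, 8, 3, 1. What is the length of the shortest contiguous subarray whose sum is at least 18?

2

add 7: running sum 7 < 18
end 1: [7, 12] sum 19, len 2
end 2: [7, 12, 3] sum 22, len 3
end 3: [12, 3, 10] sum 25, len 3
end 4: [3, 10, 5] sum 18, len 3
end 5: [10, 5, 12] sum 27, len 3
end 6: [5, 12, 4] sum 21, len 3
end 7: [12, 4, 7] sum 23, len 3
end 8: [12, 4, 7, 4] sum 27, len 4
end 9: [12, 4, 7, 4, 2] sum 29, len 5
end 10: [4, 7, 4, 2, 1] sum 18, len 5
end 11: [7, 4, 2, 1, 9] sum 23, len 5
end 12: [4, 2, 1, 9, 4] sum 20, len 5
end 13: [9, 4, 5] sum 18, len 3
end 14: [9, 4, 5, 8] sum 26, len 4
end 15: [4, 5, 8, 2] sum 19, len 4
end 16: [8, 2, 8] sum 18, len 3
end 17: [8, 2, 8, 3] sum 21, len 4
end 18: [8, 2, 8, 3, 1] sum 22, len 5
Shortest qualifying length: 2.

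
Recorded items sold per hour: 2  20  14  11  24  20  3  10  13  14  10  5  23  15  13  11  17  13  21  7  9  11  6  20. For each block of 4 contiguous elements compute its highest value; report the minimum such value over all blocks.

Each size-4 window and its max:
(2, 20, 14, 11) → max 20
(20, 14, 11, 24) → max 24
(14, 11, 24, 20) → max 24
(11, 24, 20, 3) → max 24
(24, 20, 3, 10) → max 24
(20, 3, 10, 13) → max 20
(3, 10, 13, 14) → max 14
(10, 13, 14, 10) → max 14
(13, 14, 10, 5) → max 14
(14, 10, 5, 23) → max 23
(10, 5, 23, 15) → max 23
(5, 23, 15, 13) → max 23
(23, 15, 13, 11) → max 23
(15, 13, 11, 17) → max 17
(13, 11, 17, 13) → max 17
(11, 17, 13, 21) → max 21
(17, 13, 21, 7) → max 21
(13, 21, 7, 9) → max 21
(21, 7, 9, 11) → max 21
(7, 9, 11, 6) → max 11
(9, 11, 6, 20) → max 20
Minimum of these is 11.

11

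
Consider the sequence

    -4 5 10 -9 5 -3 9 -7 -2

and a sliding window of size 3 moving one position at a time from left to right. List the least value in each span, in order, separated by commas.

[-4, 5, 10] → min -4
[5, 10, -9] → min -9
[10, -9, 5] → min -9
[-9, 5, -3] → min -9
[5, -3, 9] → min -3
[-3, 9, -7] → min -7
[9, -7, -2] → min -7

-4, -9, -9, -9, -3, -7, -7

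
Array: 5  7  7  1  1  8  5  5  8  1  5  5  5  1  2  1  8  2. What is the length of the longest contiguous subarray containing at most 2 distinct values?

Extend right; when distinct count exceeds 2, shrink from the left:
[5] 1 distinct, len 1
[5, 7] 2 distinct, len 2
[5, 7, 7] 2 distinct, len 3
[7, 7, 1] 2 distinct, len 3
[7, 7, 1, 1] 2 distinct, len 4
[1, 1, 8] 2 distinct, len 3
[8, 5] 2 distinct, len 2
[8, 5, 5] 2 distinct, len 3
[8, 5, 5, 8] 2 distinct, len 4
[8, 1] 2 distinct, len 2
[1, 5] 2 distinct, len 2
[1, 5, 5] 2 distinct, len 3
[1, 5, 5, 5] 2 distinct, len 4
[1, 5, 5, 5, 1] 2 distinct, len 5
[1, 2] 2 distinct, len 2
[1, 2, 1] 2 distinct, len 3
[1, 8] 2 distinct, len 2
[8, 2] 2 distinct, len 2
Longest length with ≤2 distinct: 5.

5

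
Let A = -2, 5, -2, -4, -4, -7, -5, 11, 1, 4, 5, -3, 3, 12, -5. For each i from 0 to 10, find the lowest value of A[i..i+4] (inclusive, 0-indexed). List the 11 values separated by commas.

(-2, 5, -2, -4, -4) → min -4
(5, -2, -4, -4, -7) → min -7
(-2, -4, -4, -7, -5) → min -7
(-4, -4, -7, -5, 11) → min -7
(-4, -7, -5, 11, 1) → min -7
(-7, -5, 11, 1, 4) → min -7
(-5, 11, 1, 4, 5) → min -5
(11, 1, 4, 5, -3) → min -3
(1, 4, 5, -3, 3) → min -3
(4, 5, -3, 3, 12) → min -3
(5, -3, 3, 12, -5) → min -5

-4, -7, -7, -7, -7, -7, -5, -3, -3, -3, -5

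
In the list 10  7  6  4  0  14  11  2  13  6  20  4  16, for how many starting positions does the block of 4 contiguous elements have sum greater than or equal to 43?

2

(10, 7, 6, 4) → sum 27
(7, 6, 4, 0) → sum 17
(6, 4, 0, 14) → sum 24
(4, 0, 14, 11) → sum 29
(0, 14, 11, 2) → sum 27
(14, 11, 2, 13) → sum 40
(11, 2, 13, 6) → sum 32
(2, 13, 6, 20) → sum 41
(13, 6, 20, 4) → sum 43  ≥ 43 ✓
(6, 20, 4, 16) → sum 46  ≥ 43 ✓
2 windows satisfy the condition.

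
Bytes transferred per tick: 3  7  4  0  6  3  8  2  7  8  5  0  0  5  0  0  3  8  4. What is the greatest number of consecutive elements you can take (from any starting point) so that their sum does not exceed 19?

7

→ 3: sum 3, len 1
→ 7: sum 10, len 2
→ 4: sum 14, len 3
→ 0: sum 14, len 4
→ 6 (dropped 3): sum 17, len 4
→ 3 (dropped 7): sum 13, len 4
→ 8 (dropped 4): sum 17, len 4
→ 2: sum 19, len 5
→ 7 (dropped 0, 6, 3): sum 17, len 3
→ 8 (dropped 8): sum 17, len 3
→ 5 (dropped 2, 7): sum 13, len 2
→ 0: sum 13, len 3
→ 0: sum 13, len 4
→ 5: sum 18, len 5
→ 0: sum 18, len 6
→ 0: sum 18, len 7
→ 3 (dropped 8): sum 13, len 7
→ 8 (dropped 5): sum 16, len 7
→ 4 (dropped 0, 0, 5): sum 15, len 5
Longest length seen: 7.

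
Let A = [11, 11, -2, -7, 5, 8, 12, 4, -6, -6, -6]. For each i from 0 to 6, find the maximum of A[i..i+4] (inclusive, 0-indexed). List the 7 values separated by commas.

11, 11, 12, 12, 12, 12, 12

(11, 11, -2, -7, 5) → max 11
(11, -2, -7, 5, 8) → max 11
(-2, -7, 5, 8, 12) → max 12
(-7, 5, 8, 12, 4) → max 12
(5, 8, 12, 4, -6) → max 12
(8, 12, 4, -6, -6) → max 12
(12, 4, -6, -6, -6) → max 12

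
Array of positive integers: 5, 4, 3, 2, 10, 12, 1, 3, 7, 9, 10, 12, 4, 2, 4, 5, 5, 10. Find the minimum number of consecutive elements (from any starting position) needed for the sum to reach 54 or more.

add 5: running sum 5 < 54
add 4: running sum 9 < 54
add 3: running sum 12 < 54
add 2: running sum 14 < 54
add 10: running sum 24 < 54
add 12: running sum 36 < 54
add 1: running sum 37 < 54
add 3: running sum 40 < 54
add 7: running sum 47 < 54
end 9: [5, 4, 3, 2, 10, 12, 1, 3, 7, 9] sum 56, len 10
end 10: [2, 10, 12, 1, 3, 7, 9, 10] sum 54, len 8
end 11: [12, 1, 3, 7, 9, 10, 12] sum 54, len 7
end 12: [12, 1, 3, 7, 9, 10, 12, 4] sum 58, len 8
end 13: [12, 1, 3, 7, 9, 10, 12, 4, 2] sum 60, len 9
end 14: [12, 1, 3, 7, 9, 10, 12, 4, 2, 4] sum 64, len 10
end 15: [3, 7, 9, 10, 12, 4, 2, 4, 5] sum 56, len 9
end 16: [7, 9, 10, 12, 4, 2, 4, 5, 5] sum 58, len 9
end 17: [9, 10, 12, 4, 2, 4, 5, 5, 10] sum 61, len 9
Shortest qualifying length: 7.

7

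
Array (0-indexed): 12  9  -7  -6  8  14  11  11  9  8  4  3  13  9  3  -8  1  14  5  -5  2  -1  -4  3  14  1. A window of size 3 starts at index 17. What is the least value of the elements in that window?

Elements at indices 17..19: 14, 5, -5
min(14, 5, -5) = -5

-5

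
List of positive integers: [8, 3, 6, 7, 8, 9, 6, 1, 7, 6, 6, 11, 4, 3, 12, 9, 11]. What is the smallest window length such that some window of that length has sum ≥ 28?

add 8: running sum 8 < 28
add 3: running sum 11 < 28
add 6: running sum 17 < 28
add 7: running sum 24 < 28
end 4: [8, 3, 6, 7, 8] sum 32, len 5
end 5: [6, 7, 8, 9] sum 30, len 4
end 6: [7, 8, 9, 6] sum 30, len 4
end 7: [7, 8, 9, 6, 1] sum 31, len 5
end 8: [8, 9, 6, 1, 7] sum 31, len 5
end 9: [9, 6, 1, 7, 6] sum 29, len 5
end 10: [9, 6, 1, 7, 6, 6] sum 35, len 6
end 11: [7, 6, 6, 11] sum 30, len 4
end 12: [7, 6, 6, 11, 4] sum 34, len 5
end 13: [6, 6, 11, 4, 3] sum 30, len 5
end 14: [11, 4, 3, 12] sum 30, len 4
end 15: [4, 3, 12, 9] sum 28, len 4
end 16: [12, 9, 11] sum 32, len 3
Shortest qualifying length: 3.

3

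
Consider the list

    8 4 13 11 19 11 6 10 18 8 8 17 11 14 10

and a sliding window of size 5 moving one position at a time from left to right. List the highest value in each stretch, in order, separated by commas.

8 4 13 11 19 → max 19
4 13 11 19 11 → max 19
13 11 19 11 6 → max 19
11 19 11 6 10 → max 19
19 11 6 10 18 → max 19
11 6 10 18 8 → max 18
6 10 18 8 8 → max 18
10 18 8 8 17 → max 18
18 8 8 17 11 → max 18
8 8 17 11 14 → max 17
8 17 11 14 10 → max 17

19, 19, 19, 19, 19, 18, 18, 18, 18, 17, 17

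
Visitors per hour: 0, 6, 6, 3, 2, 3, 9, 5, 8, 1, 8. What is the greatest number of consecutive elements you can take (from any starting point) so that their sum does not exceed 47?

[0] sum 0 len 1
[0, 6] sum 6 len 2
[0, 6, 6] sum 12 len 3
[0, 6, 6, 3] sum 15 len 4
[0, 6, 6, 3, 2] sum 17 len 5
[0, 6, 6, 3, 2, 3] sum 20 len 6
[0, 6, 6, 3, 2, 3, 9] sum 29 len 7
[0, 6, 6, 3, 2, 3, 9, 5] sum 34 len 8
[0, 6, 6, 3, 2, 3, 9, 5, 8] sum 42 len 9
[0, 6, 6, 3, 2, 3, 9, 5, 8, 1] sum 43 len 10
[6, 3, 2, 3, 9, 5, 8, 1, 8] sum 45 len 9
Longest length seen: 10.

10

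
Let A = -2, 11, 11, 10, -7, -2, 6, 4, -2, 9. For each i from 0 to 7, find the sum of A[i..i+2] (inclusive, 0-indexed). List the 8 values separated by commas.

20, 32, 14, 1, -3, 8, 8, 11

[-2, 11, 11] → sum 20
[11, 11, 10] → sum 32
[11, 10, -7] → sum 14
[10, -7, -2] → sum 1
[-7, -2, 6] → sum -3
[-2, 6, 4] → sum 8
[6, 4, -2] → sum 8
[4, -2, 9] → sum 11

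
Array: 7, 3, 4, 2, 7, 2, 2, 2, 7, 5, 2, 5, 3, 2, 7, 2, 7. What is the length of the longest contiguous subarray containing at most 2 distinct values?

add 7: window [7] (1 distinct), len 1
add 3: window [7, 3] (2 distinct), len 2
add 4: window [3, 4] (2 distinct), len 2
add 2: window [4, 2] (2 distinct), len 2
add 7: window [2, 7] (2 distinct), len 2
add 2: window [2, 7, 2] (2 distinct), len 3
add 2: window [2, 7, 2, 2] (2 distinct), len 4
add 2: window [2, 7, 2, 2, 2] (2 distinct), len 5
add 7: window [2, 7, 2, 2, 2, 7] (2 distinct), len 6
add 5: window [7, 5] (2 distinct), len 2
add 2: window [5, 2] (2 distinct), len 2
add 5: window [5, 2, 5] (2 distinct), len 3
add 3: window [5, 3] (2 distinct), len 2
add 2: window [3, 2] (2 distinct), len 2
add 7: window [2, 7] (2 distinct), len 2
add 2: window [2, 7, 2] (2 distinct), len 3
add 7: window [2, 7, 2, 7] (2 distinct), len 4
Longest length with ≤2 distinct: 6.

6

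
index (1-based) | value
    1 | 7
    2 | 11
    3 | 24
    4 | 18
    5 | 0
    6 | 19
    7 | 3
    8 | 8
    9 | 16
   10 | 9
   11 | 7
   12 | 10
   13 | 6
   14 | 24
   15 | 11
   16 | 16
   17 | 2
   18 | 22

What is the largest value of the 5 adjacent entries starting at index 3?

Elements at indices 3..7: 24, 18, 0, 19, 3
max(24, 18, 0, 19, 3) = 24

24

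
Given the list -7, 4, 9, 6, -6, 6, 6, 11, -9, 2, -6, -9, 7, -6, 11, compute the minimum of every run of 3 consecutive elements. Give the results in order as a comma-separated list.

-7, 4, -6, -6, -6, 6, -9, -9, -9, -9, -9, -9, -6

Sliding a size-3 window across the 15 values:
-7 4 9 → min -7
4 9 6 → min 4
9 6 -6 → min -6
6 -6 6 → min -6
-6 6 6 → min -6
6 6 11 → min 6
6 11 -9 → min -9
11 -9 2 → min -9
-9 2 -6 → min -9
2 -6 -9 → min -9
-6 -9 7 → min -9
-9 7 -6 → min -9
7 -6 11 → min -6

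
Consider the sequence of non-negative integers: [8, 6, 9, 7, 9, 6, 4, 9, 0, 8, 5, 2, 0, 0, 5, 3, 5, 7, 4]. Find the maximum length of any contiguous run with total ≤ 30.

→ 8: sum 8, len 1
→ 6: sum 14, len 2
→ 9: sum 23, len 3
→ 7: sum 30, len 4
→ 9 (dropped 8, 6): sum 25, len 3
→ 6 (dropped 9): sum 22, len 3
→ 4: sum 26, len 4
→ 9 (dropped 7): sum 28, len 4
→ 0: sum 28, len 5
→ 8 (dropped 9): sum 27, len 5
→ 5 (dropped 6): sum 26, len 5
→ 2: sum 28, len 6
→ 0: sum 28, len 7
→ 0: sum 28, len 8
→ 5 (dropped 4): sum 29, len 8
→ 3 (dropped 9): sum 23, len 8
→ 5: sum 28, len 9
→ 7 (dropped 0, 8): sum 27, len 8
→ 4 (dropped 5): sum 26, len 8
Longest length seen: 9.

9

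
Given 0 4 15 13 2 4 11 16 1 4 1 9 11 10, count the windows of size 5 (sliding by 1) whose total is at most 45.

9

0 4 15 13 2 → sum 34  ≤ 45 ✓
4 15 13 2 4 → sum 38  ≤ 45 ✓
15 13 2 4 11 → sum 45  ≤ 45 ✓
13 2 4 11 16 → sum 46
2 4 11 16 1 → sum 34  ≤ 45 ✓
4 11 16 1 4 → sum 36  ≤ 45 ✓
11 16 1 4 1 → sum 33  ≤ 45 ✓
16 1 4 1 9 → sum 31  ≤ 45 ✓
1 4 1 9 11 → sum 26  ≤ 45 ✓
4 1 9 11 10 → sum 35  ≤ 45 ✓
9 windows satisfy the condition.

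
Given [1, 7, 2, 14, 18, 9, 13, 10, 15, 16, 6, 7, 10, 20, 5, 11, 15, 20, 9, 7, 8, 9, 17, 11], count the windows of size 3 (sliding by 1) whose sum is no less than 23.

21

1 7 2 → sum 10
7 2 14 → sum 23  ≥ 23 ✓
2 14 18 → sum 34  ≥ 23 ✓
14 18 9 → sum 41  ≥ 23 ✓
18 9 13 → sum 40  ≥ 23 ✓
9 13 10 → sum 32  ≥ 23 ✓
13 10 15 → sum 38  ≥ 23 ✓
10 15 16 → sum 41  ≥ 23 ✓
15 16 6 → sum 37  ≥ 23 ✓
16 6 7 → sum 29  ≥ 23 ✓
6 7 10 → sum 23  ≥ 23 ✓
7 10 20 → sum 37  ≥ 23 ✓
10 20 5 → sum 35  ≥ 23 ✓
20 5 11 → sum 36  ≥ 23 ✓
5 11 15 → sum 31  ≥ 23 ✓
11 15 20 → sum 46  ≥ 23 ✓
15 20 9 → sum 44  ≥ 23 ✓
20 9 7 → sum 36  ≥ 23 ✓
9 7 8 → sum 24  ≥ 23 ✓
7 8 9 → sum 24  ≥ 23 ✓
8 9 17 → sum 34  ≥ 23 ✓
9 17 11 → sum 37  ≥ 23 ✓
21 windows satisfy the condition.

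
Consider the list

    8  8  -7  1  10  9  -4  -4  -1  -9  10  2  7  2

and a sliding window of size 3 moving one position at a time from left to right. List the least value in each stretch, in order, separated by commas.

(8, 8, -7) → min -7
(8, -7, 1) → min -7
(-7, 1, 10) → min -7
(1, 10, 9) → min 1
(10, 9, -4) → min -4
(9, -4, -4) → min -4
(-4, -4, -1) → min -4
(-4, -1, -9) → min -9
(-1, -9, 10) → min -9
(-9, 10, 2) → min -9
(10, 2, 7) → min 2
(2, 7, 2) → min 2

-7, -7, -7, 1, -4, -4, -4, -9, -9, -9, 2, 2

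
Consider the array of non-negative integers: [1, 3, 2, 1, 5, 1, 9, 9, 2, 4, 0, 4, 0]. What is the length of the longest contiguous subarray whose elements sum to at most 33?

9

→ 1: sum 1, len 1
→ 3: sum 4, len 2
→ 2: sum 6, len 3
→ 1: sum 7, len 4
→ 5: sum 12, len 5
→ 1: sum 13, len 6
→ 9: sum 22, len 7
→ 9: sum 31, len 8
→ 2: sum 33, len 9
→ 4 (dropped 1, 3): sum 33, len 8
→ 0: sum 33, len 9
→ 4 (dropped 2, 1, 5): sum 29, len 7
→ 0: sum 29, len 8
Longest length seen: 9.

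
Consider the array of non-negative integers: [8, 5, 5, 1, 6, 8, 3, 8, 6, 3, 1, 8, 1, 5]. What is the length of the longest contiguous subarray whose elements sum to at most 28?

[8] sum 8 len 1
[8, 5] sum 13 len 2
[8, 5, 5] sum 18 len 3
[8, 5, 5, 1] sum 19 len 4
[8, 5, 5, 1, 6] sum 25 len 5
[5, 5, 1, 6, 8] sum 25 len 5
[5, 5, 1, 6, 8, 3] sum 28 len 6
[1, 6, 8, 3, 8] sum 26 len 5
[8, 3, 8, 6] sum 25 len 4
[8, 3, 8, 6, 3] sum 28 len 5
[3, 8, 6, 3, 1] sum 21 len 5
[8, 6, 3, 1, 8] sum 26 len 5
[8, 6, 3, 1, 8, 1] sum 27 len 6
[6, 3, 1, 8, 1, 5] sum 24 len 6
Longest length seen: 6.

6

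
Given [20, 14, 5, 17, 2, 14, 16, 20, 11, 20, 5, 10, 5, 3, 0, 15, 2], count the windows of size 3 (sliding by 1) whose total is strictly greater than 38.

4

[20, 14, 5] → sum 39  > 38 ✓
[14, 5, 17] → sum 36
[5, 17, 2] → sum 24
[17, 2, 14] → sum 33
[2, 14, 16] → sum 32
[14, 16, 20] → sum 50  > 38 ✓
[16, 20, 11] → sum 47  > 38 ✓
[20, 11, 20] → sum 51  > 38 ✓
[11, 20, 5] → sum 36
[20, 5, 10] → sum 35
[5, 10, 5] → sum 20
[10, 5, 3] → sum 18
[5, 3, 0] → sum 8
[3, 0, 15] → sum 18
[0, 15, 2] → sum 17
4 windows satisfy the condition.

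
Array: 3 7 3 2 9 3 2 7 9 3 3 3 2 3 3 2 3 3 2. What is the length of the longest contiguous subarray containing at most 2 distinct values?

10

add 3: window [3] (1 distinct), len 1
add 7: window [3, 7] (2 distinct), len 2
add 3: window [3, 7, 3] (2 distinct), len 3
add 2: window [3, 2] (2 distinct), len 2
add 9: window [2, 9] (2 distinct), len 2
add 3: window [9, 3] (2 distinct), len 2
add 2: window [3, 2] (2 distinct), len 2
add 7: window [2, 7] (2 distinct), len 2
add 9: window [7, 9] (2 distinct), len 2
add 3: window [9, 3] (2 distinct), len 2
add 3: window [9, 3, 3] (2 distinct), len 3
add 3: window [9, 3, 3, 3] (2 distinct), len 4
add 2: window [3, 3, 3, 2] (2 distinct), len 4
add 3: window [3, 3, 3, 2, 3] (2 distinct), len 5
add 3: window [3, 3, 3, 2, 3, 3] (2 distinct), len 6
add 2: window [3, 3, 3, 2, 3, 3, 2] (2 distinct), len 7
add 3: window [3, 3, 3, 2, 3, 3, 2, 3] (2 distinct), len 8
add 3: window [3, 3, 3, 2, 3, 3, 2, 3, 3] (2 distinct), len 9
add 2: window [3, 3, 3, 2, 3, 3, 2, 3, 3, 2] (2 distinct), len 10
Longest length with ≤2 distinct: 10.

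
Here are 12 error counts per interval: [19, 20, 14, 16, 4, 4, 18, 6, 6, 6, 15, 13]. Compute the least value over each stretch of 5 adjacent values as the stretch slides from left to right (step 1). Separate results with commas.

4, 4, 4, 4, 4, 4, 6, 6

19 20 14 16 4 → min 4
20 14 16 4 4 → min 4
14 16 4 4 18 → min 4
16 4 4 18 6 → min 4
4 4 18 6 6 → min 4
4 18 6 6 6 → min 4
18 6 6 6 15 → min 6
6 6 6 15 13 → min 6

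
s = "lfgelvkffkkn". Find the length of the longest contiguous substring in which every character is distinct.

add l: [l] len 1
add f: [l, f] len 2
add g: [l, f, g] len 3
add e: [l, f, g, e] len 4
add l (repeat l, move left end past it): [f, g, e, l] len 4
add v: [f, g, e, l, v] len 5
add k: [f, g, e, l, v, k] len 6
add f (repeat f, move left end past it): [g, e, l, v, k, f] len 6
add f (repeat f, move left end past it): [f] len 1
add k: [f, k] len 2
add k (repeat k, move left end past it): [k] len 1
add n: [k, n] len 2
Longest all-distinct length: 6.

6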